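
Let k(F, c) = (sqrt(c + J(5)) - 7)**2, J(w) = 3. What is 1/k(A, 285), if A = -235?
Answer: (7 - 12*sqrt(2))**(-2) ≈ 0.010059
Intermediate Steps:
k(F, c) = (-7 + sqrt(3 + c))**2 (k(F, c) = (sqrt(c + 3) - 7)**2 = (sqrt(3 + c) - 7)**2 = (-7 + sqrt(3 + c))**2)
1/k(A, 285) = 1/((-7 + sqrt(3 + 285))**2) = 1/((-7 + sqrt(288))**2) = 1/((-7 + 12*sqrt(2))**2) = (-7 + 12*sqrt(2))**(-2)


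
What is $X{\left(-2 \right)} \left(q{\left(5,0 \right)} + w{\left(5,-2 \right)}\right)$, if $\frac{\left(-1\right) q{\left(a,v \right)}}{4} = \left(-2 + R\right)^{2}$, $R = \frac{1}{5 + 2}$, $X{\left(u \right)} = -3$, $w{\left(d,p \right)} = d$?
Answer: $\frac{1293}{49} \approx 26.388$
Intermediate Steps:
$R = \frac{1}{7} \approx 0.14286$
$q{\left(a,v \right)} = - \frac{676}{49}$ ($q{\left(a,v \right)} = - 4 \left(-2 + \frac{1}{7}\right)^{2} = - 4 \left(- \frac{13}{7}\right)^{2} = \left(-4\right) \frac{169}{49} = - \frac{676}{49}$)
$X{\left(-2 \right)} \left(q{\left(5,0 \right)} + w{\left(5,-2 \right)}\right) = - 3 \left(- \frac{676}{49} + 5\right) = \left(-3\right) \left(- \frac{431}{49}\right) = \frac{1293}{49}$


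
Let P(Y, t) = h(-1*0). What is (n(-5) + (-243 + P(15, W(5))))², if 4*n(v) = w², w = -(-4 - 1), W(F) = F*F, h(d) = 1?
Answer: 889249/16 ≈ 55578.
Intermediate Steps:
W(F) = F²
P(Y, t) = 1
w = 5 (w = -(-5) = -1*(-5) = 5)
n(v) = 25/4 (n(v) = (¼)*5² = (¼)*25 = 25/4)
(n(-5) + (-243 + P(15, W(5))))² = (25/4 + (-243 + 1))² = (25/4 - 242)² = (-943/4)² = 889249/16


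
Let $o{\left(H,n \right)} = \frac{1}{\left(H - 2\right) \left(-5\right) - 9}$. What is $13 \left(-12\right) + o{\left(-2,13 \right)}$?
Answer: $- \frac{1715}{11} \approx -155.91$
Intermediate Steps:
$o{\left(H,n \right)} = \frac{1}{1 - 5 H}$ ($o{\left(H,n \right)} = \frac{1}{\left(-2 + H\right) \left(-5\right) - 9} = \frac{1}{\left(10 - 5 H\right) - 9} = \frac{1}{1 - 5 H}$)
$13 \left(-12\right) + o{\left(-2,13 \right)} = 13 \left(-12\right) - \frac{1}{-1 + 5 \left(-2\right)} = -156 - \frac{1}{-1 - 10} = -156 - \frac{1}{-11} = -156 - - \frac{1}{11} = -156 + \frac{1}{11} = - \frac{1715}{11}$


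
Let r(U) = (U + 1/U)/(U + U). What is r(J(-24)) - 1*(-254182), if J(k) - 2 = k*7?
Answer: 14008505941/55112 ≈ 2.5418e+5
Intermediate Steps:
J(k) = 2 + 7*k (J(k) = 2 + k*7 = 2 + 7*k)
r(U) = (U + 1/U)/(2*U) (r(U) = (U + 1/U)/((2*U)) = (U + 1/U)*(1/(2*U)) = (U + 1/U)/(2*U))
r(J(-24)) - 1*(-254182) = (1 + (2 + 7*(-24))²)/(2*(2 + 7*(-24))²) - 1*(-254182) = (1 + (2 - 168)²)/(2*(2 - 168)²) + 254182 = (½)*(1 + (-166)²)/(-166)² + 254182 = (½)*(1/27556)*(1 + 27556) + 254182 = (½)*(1/27556)*27557 + 254182 = 27557/55112 + 254182 = 14008505941/55112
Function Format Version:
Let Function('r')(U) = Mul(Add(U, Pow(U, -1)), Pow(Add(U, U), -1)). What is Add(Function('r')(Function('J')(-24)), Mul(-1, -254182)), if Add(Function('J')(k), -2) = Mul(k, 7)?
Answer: Rational(14008505941, 55112) ≈ 2.5418e+5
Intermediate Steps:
Function('J')(k) = Add(2, Mul(7, k)) (Function('J')(k) = Add(2, Mul(k, 7)) = Add(2, Mul(7, k)))
Function('r')(U) = Mul(Rational(1, 2), Pow(U, -1), Add(U, Pow(U, -1))) (Function('r')(U) = Mul(Add(U, Pow(U, -1)), Pow(Mul(2, U), -1)) = Mul(Add(U, Pow(U, -1)), Mul(Rational(1, 2), Pow(U, -1))) = Mul(Rational(1, 2), Pow(U, -1), Add(U, Pow(U, -1))))
Add(Function('r')(Function('J')(-24)), Mul(-1, -254182)) = Add(Mul(Rational(1, 2), Pow(Add(2, Mul(7, -24)), -2), Add(1, Pow(Add(2, Mul(7, -24)), 2))), Mul(-1, -254182)) = Add(Mul(Rational(1, 2), Pow(Add(2, -168), -2), Add(1, Pow(Add(2, -168), 2))), 254182) = Add(Mul(Rational(1, 2), Pow(-166, -2), Add(1, Pow(-166, 2))), 254182) = Add(Mul(Rational(1, 2), Rational(1, 27556), Add(1, 27556)), 254182) = Add(Mul(Rational(1, 2), Rational(1, 27556), 27557), 254182) = Add(Rational(27557, 55112), 254182) = Rational(14008505941, 55112)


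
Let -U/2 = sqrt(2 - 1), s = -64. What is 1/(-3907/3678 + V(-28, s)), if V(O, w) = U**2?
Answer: 3678/10805 ≈ 0.34040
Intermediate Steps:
U = -2 (U = -2*sqrt(2 - 1) = -2*sqrt(1) = -2*1 = -2)
V(O, w) = 4 (V(O, w) = (-2)**2 = 4)
1/(-3907/3678 + V(-28, s)) = 1/(-3907/3678 + 4) = 1/(10805/3678) = 3678/10805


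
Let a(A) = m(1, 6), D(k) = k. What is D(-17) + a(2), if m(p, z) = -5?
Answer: -22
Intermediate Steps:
a(A) = -5
D(-17) + a(2) = -17 - 5 = -22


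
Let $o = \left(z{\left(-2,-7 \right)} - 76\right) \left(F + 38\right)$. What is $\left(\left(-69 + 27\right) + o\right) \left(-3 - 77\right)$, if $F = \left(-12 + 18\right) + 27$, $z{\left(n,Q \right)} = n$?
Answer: $446400$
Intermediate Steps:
$F = 33$ ($F = 6 + 27 = 33$)
$o = -5538$ ($o = \left(-2 - 76\right) \left(33 + 38\right) = \left(-78\right) 71 = -5538$)
$\left(\left(-69 + 27\right) + o\right) \left(-3 - 77\right) = \left(\left(-69 + 27\right) - 5538\right) \left(-3 - 77\right) = \left(-42 - 5538\right) \left(-3 - 77\right) = \left(-5580\right) \left(-80\right) = 446400$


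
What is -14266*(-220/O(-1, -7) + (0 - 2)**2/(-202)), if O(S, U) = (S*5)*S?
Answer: 63426636/101 ≈ 6.2799e+5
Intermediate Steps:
O(S, U) = 5*S**2 (O(S, U) = (5*S)*S = 5*S**2)
-14266*(-220/O(-1, -7) + (0 - 2)**2/(-202)) = -14266*(-220/(5*(-1)**2) + (0 - 2)**2/(-202)) = -14266*(-220/(5*1) + (-2)**2*(-1/202)) = -14266*(-220/5 + 4*(-1/202)) = -14266*(-220*1/5 - 2/101) = -14266*(-44 - 2/101) = -14266*(-4446/101) = 63426636/101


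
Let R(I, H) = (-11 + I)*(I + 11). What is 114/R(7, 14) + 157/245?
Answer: -2771/2940 ≈ -0.94252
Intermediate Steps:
R(I, H) = (-11 + I)*(11 + I)
114/R(7, 14) + 157/245 = 114/(-121 + 7²) + 157/245 = 114/(-121 + 49) + 157*(1/245) = 114/(-72) + 157/245 = 114*(-1/72) + 157/245 = -19/12 + 157/245 = -2771/2940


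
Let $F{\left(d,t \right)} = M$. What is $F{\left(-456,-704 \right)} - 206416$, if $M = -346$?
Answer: $-206762$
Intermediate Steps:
$F{\left(d,t \right)} = -346$
$F{\left(-456,-704 \right)} - 206416 = -346 - 206416 = -206762$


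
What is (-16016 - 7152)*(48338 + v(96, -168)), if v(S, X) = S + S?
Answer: -1124343040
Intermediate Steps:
v(S, X) = 2*S
(-16016 - 7152)*(48338 + v(96, -168)) = (-16016 - 7152)*(48338 + 2*96) = -23168*(48338 + 192) = -23168*48530 = -1124343040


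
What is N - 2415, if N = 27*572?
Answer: 13029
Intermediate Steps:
N = 15444
N - 2415 = 15444 - 2415 = 13029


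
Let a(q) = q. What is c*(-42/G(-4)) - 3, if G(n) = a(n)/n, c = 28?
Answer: -1179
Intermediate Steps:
G(n) = 1 (G(n) = n/n = 1)
c*(-42/G(-4)) - 3 = 28*(-42/1) - 3 = 28*(-42*1) - 3 = 28*(-42) - 3 = -1176 - 3 = -1179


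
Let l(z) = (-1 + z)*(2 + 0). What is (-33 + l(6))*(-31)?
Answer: 713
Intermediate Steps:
l(z) = -2 + 2*z (l(z) = (-1 + z)*2 = -2 + 2*z)
(-33 + l(6))*(-31) = (-33 + (-2 + 2*6))*(-31) = (-33 + (-2 + 12))*(-31) = (-33 + 10)*(-31) = -23*(-31) = 713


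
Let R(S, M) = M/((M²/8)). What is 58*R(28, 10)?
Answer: 232/5 ≈ 46.400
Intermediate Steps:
R(S, M) = 8/M (R(S, M) = M/((M²*(⅛))) = M/((M²/8)) = M*(8/M²) = 8/M)
58*R(28, 10) = 58*(8/10) = 58*(8*(⅒)) = 58*(⅘) = 232/5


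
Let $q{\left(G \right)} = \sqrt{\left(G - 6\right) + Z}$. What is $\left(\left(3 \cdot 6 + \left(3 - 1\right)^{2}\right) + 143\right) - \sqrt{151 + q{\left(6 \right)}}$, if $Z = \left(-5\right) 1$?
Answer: $165 - \sqrt{151 + i \sqrt{5}} \approx 152.71 - 0.090982 i$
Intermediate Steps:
$Z = -5$
$q{\left(G \right)} = \sqrt{-11 + G}$ ($q{\left(G \right)} = \sqrt{\left(G - 6\right) - 5} = \sqrt{\left(-6 + G\right) - 5} = \sqrt{-11 + G}$)
$\left(\left(3 \cdot 6 + \left(3 - 1\right)^{2}\right) + 143\right) - \sqrt{151 + q{\left(6 \right)}} = \left(\left(3 \cdot 6 + \left(3 - 1\right)^{2}\right) + 143\right) - \sqrt{151 + \sqrt{-11 + 6}} = \left(\left(18 + 2^{2}\right) + 143\right) - \sqrt{151 + \sqrt{-5}} = \left(\left(18 + 4\right) + 143\right) - \sqrt{151 + i \sqrt{5}} = \left(22 + 143\right) - \sqrt{151 + i \sqrt{5}} = 165 - \sqrt{151 + i \sqrt{5}}$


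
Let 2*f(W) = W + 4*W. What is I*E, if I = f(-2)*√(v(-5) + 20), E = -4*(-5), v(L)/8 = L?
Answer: -200*I*√5 ≈ -447.21*I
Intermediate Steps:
f(W) = 5*W/2 (f(W) = (W + 4*W)/2 = (5*W)/2 = 5*W/2)
v(L) = 8*L
E = 20
I = -10*I*√5 (I = ((5/2)*(-2))*√(8*(-5) + 20) = -5*√(-40 + 20) = -10*I*√5 ≈ -22.361*I)
I*E = -10*I*√5*20 = -200*I*√5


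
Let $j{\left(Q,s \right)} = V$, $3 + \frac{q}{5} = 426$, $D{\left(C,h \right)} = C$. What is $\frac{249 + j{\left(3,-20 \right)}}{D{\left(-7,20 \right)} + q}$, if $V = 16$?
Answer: $\frac{265}{2108} \approx 0.12571$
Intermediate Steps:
$q = 2115$ ($q = -15 + 5 \cdot 426 = -15 + 2130 = 2115$)
$j{\left(Q,s \right)} = 16$
$\frac{249 + j{\left(3,-20 \right)}}{D{\left(-7,20 \right)} + q} = \frac{249 + 16}{-7 + 2115} = \frac{265}{2108}$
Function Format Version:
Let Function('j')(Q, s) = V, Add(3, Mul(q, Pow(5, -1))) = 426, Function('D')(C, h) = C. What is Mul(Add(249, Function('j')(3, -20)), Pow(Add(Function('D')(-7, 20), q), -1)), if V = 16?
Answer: Rational(265, 2108) ≈ 0.12571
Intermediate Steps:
q = 2115 (q = Add(-15, Mul(5, 426)) = Add(-15, 2130) = 2115)
Function('j')(Q, s) = 16
Mul(Add(249, Function('j')(3, -20)), Pow(Add(Function('D')(-7, 20), q), -1)) = Mul(Add(249, 16), Pow(Add(-7, 2115), -1)) = Mul(265, Pow(2108, -1)) = Mul(265, Rational(1, 2108)) = Rational(265, 2108)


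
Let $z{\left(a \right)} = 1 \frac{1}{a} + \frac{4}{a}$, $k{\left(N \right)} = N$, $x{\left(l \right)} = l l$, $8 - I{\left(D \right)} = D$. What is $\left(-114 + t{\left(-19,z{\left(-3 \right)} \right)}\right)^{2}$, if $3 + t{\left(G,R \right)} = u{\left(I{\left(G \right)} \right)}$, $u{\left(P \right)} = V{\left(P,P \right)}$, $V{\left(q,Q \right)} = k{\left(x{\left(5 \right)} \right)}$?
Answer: $8464$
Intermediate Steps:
$I{\left(D \right)} = 8 - D$
$x{\left(l \right)} = l^{2}$
$V{\left(q,Q \right)} = 25$ ($V{\left(q,Q \right)} = 5^{2} = 25$)
$u{\left(P \right)} = 25$
$z{\left(a \right)} = \frac{5}{a}$ ($z{\left(a \right)} = \frac{1}{a} + \frac{4}{a} = \frac{5}{a}$)
$t{\left(G,R \right)} = 22$ ($t{\left(G,R \right)} = -3 + 25 = 22$)
$\left(-114 + t{\left(-19,z{\left(-3 \right)} \right)}\right)^{2} = \left(-114 + 22\right)^{2} = \left(-92\right)^{2} = 8464$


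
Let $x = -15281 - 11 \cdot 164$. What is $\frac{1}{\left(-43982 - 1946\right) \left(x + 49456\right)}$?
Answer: $- \frac{1}{1486735288} \approx -6.7261 \cdot 10^{-10}$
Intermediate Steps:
$x = -17085$ ($x = -15281 - 1804 = -17085$)
$\frac{1}{\left(-43982 - 1946\right) \left(x + 49456\right)} = \frac{1}{\left(-43982 - 1946\right) \left(-17085 + 49456\right)} = \frac{1}{\left(-45928\right) 32371} = \frac{1}{-1486735288} = - \frac{1}{1486735288}$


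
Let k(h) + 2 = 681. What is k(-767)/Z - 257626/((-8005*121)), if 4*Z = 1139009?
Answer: 296069063814/1103249812445 ≈ 0.26836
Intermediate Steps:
Z = 1139009/4 (Z = (¼)*1139009 = 1139009/4 ≈ 2.8475e+5)
k(h) = 679 (k(h) = -2 + 681 = 679)
k(-767)/Z - 257626/((-8005*121)) = 679/(1139009/4) - 257626/((-8005*121)) = 679*(4/1139009) - 257626/(-968605) = 2716/1139009 - 257626*(-1/968605) = 2716/1139009 + 257626/968605 = 296069063814/1103249812445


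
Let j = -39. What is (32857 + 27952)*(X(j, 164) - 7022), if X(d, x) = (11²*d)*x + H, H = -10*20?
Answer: -47500220642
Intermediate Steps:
H = -200
X(d, x) = -200 + 121*d*x (X(d, x) = (11²*d)*x - 200 = (121*d)*x - 200 = 121*d*x - 200 = -200 + 121*d*x)
(32857 + 27952)*(X(j, 164) - 7022) = (32857 + 27952)*((-200 + 121*(-39)*164) - 7022) = 60809*((-200 - 773916) - 7022) = 60809*(-774116 - 7022) = 60809*(-781138) = -47500220642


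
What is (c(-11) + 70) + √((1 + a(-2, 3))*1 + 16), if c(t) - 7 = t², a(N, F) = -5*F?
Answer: 198 + √2 ≈ 199.41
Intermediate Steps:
c(t) = 7 + t²
(c(-11) + 70) + √((1 + a(-2, 3))*1 + 16) = ((7 + (-11)²) + 70) + √((1 - 5*3)*1 + 16) = ((7 + 121) + 70) + √((1 - 15)*1 + 16) = (128 + 70) + √(-14*1 + 16) = 198 + √(-14 + 16) = 198 + √2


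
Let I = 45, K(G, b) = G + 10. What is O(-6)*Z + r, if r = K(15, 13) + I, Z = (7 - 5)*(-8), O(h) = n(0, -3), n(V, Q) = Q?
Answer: 118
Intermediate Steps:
O(h) = -3
K(G, b) = 10 + G
Z = -16 (Z = 2*(-8) = -16)
r = 70 (r = (10 + 15) + 45 = 25 + 45 = 70)
O(-6)*Z + r = -3*(-16) + 70 = 48 + 70 = 118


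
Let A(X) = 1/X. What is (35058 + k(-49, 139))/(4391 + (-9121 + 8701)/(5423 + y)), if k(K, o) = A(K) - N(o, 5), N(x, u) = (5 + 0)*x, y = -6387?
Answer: 202896213/25929232 ≈ 7.8250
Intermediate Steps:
N(x, u) = 5*x
k(K, o) = 1/K - 5*o
(35058 + k(-49, 139))/(4391 + (-9121 + 8701)/(5423 + y)) = (35058 + (1/(-49) - 5*139))/(4391 + (-9121 + 8701)/(5423 - 6387)) = (35058 + (-1/49 - 695))/(4391 - 420/(-964)) = (35058 - 34056/49)/(4391 - 420*(-1/964)) = 1683786/(49*(4391 + 105/241)) = 1683786/(49*(1058336/241)) = (1683786/49)*(241/1058336) = 202896213/25929232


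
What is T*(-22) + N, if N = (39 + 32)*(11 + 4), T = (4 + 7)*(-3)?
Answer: 1791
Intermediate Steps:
T = -33 (T = 11*(-3) = -33)
N = 1065 (N = 71*15 = 1065)
T*(-22) + N = -33*(-22) + 1065 = 726 + 1065 = 1791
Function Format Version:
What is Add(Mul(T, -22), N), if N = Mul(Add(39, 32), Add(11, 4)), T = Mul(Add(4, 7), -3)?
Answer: 1791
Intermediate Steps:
T = -33 (T = Mul(11, -3) = -33)
N = 1065 (N = Mul(71, 15) = 1065)
Add(Mul(T, -22), N) = Add(Mul(-33, -22), 1065) = Add(726, 1065) = 1791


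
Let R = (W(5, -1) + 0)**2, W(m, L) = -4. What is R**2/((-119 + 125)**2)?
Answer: 64/9 ≈ 7.1111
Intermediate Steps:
R = 16 (R = (-4 + 0)**2 = (-4)**2 = 16)
R**2/((-119 + 125)**2) = 16**2/((-119 + 125)**2) = 256/(6**2) = 256/36 = 256*(1/36) = 64/9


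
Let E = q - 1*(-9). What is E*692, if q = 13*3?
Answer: 33216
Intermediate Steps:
q = 39
E = 48 (E = 39 - 1*(-9) = 39 + 9 = 48)
E*692 = 48*692 = 33216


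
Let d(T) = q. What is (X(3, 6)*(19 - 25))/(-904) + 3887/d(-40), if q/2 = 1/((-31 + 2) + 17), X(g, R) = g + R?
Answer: -10541517/452 ≈ -23322.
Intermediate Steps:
X(g, R) = R + g
q = -1/6 (q = 2/((-31 + 2) + 17) = 2/(-29 + 17) = 2/(-12) = 2*(-1/12) = -1/6 ≈ -0.16667)
d(T) = -1/6
(X(3, 6)*(19 - 25))/(-904) + 3887/d(-40) = ((6 + 3)*(19 - 25))/(-904) + 3887/(-1/6) = (9*(-6))*(-1/904) + 3887*(-6) = -54*(-1/904) - 23322 = 27/452 - 23322 = -10541517/452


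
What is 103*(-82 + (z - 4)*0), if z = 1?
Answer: -8446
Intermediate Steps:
103*(-82 + (z - 4)*0) = 103*(-82 + (1 - 4)*0) = 103*(-82 - 3*0) = 103*(-82 + 0) = 103*(-82) = -8446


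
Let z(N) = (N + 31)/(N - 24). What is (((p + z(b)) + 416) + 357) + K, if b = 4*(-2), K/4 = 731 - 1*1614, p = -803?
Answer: -114007/32 ≈ -3562.7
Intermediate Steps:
K = -3532 (K = 4*(731 - 1*1614) = 4*(731 - 1614) = 4*(-883) = -3532)
b = -8
z(N) = (31 + N)/(-24 + N)
(((p + z(b)) + 416) + 357) + K = (((-803 + (31 - 8)/(-24 - 8)) + 416) + 357) - 3532 = (((-803 + 23/(-32)) + 416) + 357) - 3532 = (((-803 - 1/32*23) + 416) + 357) - 3532 = (((-803 - 23/32) + 416) + 357) - 3532 = ((-25719/32 + 416) + 357) - 3532 = (-12407/32 + 357) - 3532 = -983/32 - 3532 = -114007/32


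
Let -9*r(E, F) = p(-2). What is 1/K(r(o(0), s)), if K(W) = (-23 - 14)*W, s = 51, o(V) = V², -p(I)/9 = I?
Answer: 1/74 ≈ 0.013514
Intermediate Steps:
p(I) = -9*I
r(E, F) = -2 (r(E, F) = -(-1)*(-2) = -⅑*18 = -2)
K(W) = -37*W
1/K(r(o(0), s)) = 1/(-37*(-2)) = 1/74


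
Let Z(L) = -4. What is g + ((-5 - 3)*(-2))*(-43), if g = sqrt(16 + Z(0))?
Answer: -688 + 2*sqrt(3) ≈ -684.54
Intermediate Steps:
g = 2*sqrt(3) (g = sqrt(16 - 4) = sqrt(12) = 2*sqrt(3) ≈ 3.4641)
g + ((-5 - 3)*(-2))*(-43) = 2*sqrt(3) + ((-5 - 3)*(-2))*(-43) = 2*sqrt(3) - 8*(-2)*(-43) = 2*sqrt(3) + 16*(-43) = 2*sqrt(3) - 688 = -688 + 2*sqrt(3)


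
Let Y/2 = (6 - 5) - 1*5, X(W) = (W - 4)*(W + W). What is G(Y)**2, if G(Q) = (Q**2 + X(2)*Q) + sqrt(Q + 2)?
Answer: (128 + I*sqrt(6))**2 ≈ 16378.0 + 627.07*I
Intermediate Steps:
X(W) = 2*W*(-4 + W) (X(W) = (-4 + W)*(2*W) = 2*W*(-4 + W))
Y = -8 (Y = 2*((6 - 5) - 1*5) = 2*(1 - 5) = 2*(-4) = -8)
G(Q) = Q**2 + sqrt(2 + Q) - 8*Q (G(Q) = (Q**2 + (2*2*(-4 + 2))*Q) + sqrt(Q + 2) = (Q**2 + (2*2*(-2))*Q) + sqrt(2 + Q) = (Q**2 - 8*Q) + sqrt(2 + Q) = Q**2 + sqrt(2 + Q) - 8*Q)
G(Y)**2 = ((-8)**2 + sqrt(2 - 8) - 8*(-8))**2 = (64 + sqrt(-6) + 64)**2 = (64 + I*sqrt(6) + 64)**2 = (128 + I*sqrt(6))**2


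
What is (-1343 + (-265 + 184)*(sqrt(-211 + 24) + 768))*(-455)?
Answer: 28915705 + 36855*I*sqrt(187) ≈ 2.8916e+7 + 5.0398e+5*I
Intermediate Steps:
(-1343 + (-265 + 184)*(sqrt(-211 + 24) + 768))*(-455) = (-1343 - 81*(sqrt(-187) + 768))*(-455) = (-1343 - 81*(I*sqrt(187) + 768))*(-455) = (-1343 - 81*(768 + I*sqrt(187)))*(-455) = (-1343 + (-62208 - 81*I*sqrt(187)))*(-455) = (-63551 - 81*I*sqrt(187))*(-455) = 28915705 + 36855*I*sqrt(187)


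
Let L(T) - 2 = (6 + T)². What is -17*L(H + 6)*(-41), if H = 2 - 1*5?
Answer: 57851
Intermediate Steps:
H = -3 (H = 2 - 5 = -3)
L(T) = 2 + (6 + T)²
-17*L(H + 6)*(-41) = -17*(2 + (6 + (-3 + 6))²)*(-41) = -17*(2 + (6 + 3)²)*(-41) = -17*(2 + 9²)*(-41) = -17*(2 + 81)*(-41) = -17*83*(-41) = -1411*(-41) = 57851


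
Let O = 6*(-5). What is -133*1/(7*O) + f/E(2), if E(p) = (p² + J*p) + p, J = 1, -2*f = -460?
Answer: 1763/60 ≈ 29.383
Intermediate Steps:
f = 230 (f = -½*(-460) = 230)
E(p) = p² + 2*p (E(p) = (p² + 1*p) + p = (p² + p) + p = (p + p²) + p = p² + 2*p)
O = -30
-133*1/(7*O) + f/E(2) = -133/(-30*1*7) + 230/((2*(2 + 2))) = -133/((-30*7)) + 230/((2*4)) = -133/(-210) + 230/8 = -133*(-1/210) + 230*(⅛) = 19/30 + 115/4 = 1763/60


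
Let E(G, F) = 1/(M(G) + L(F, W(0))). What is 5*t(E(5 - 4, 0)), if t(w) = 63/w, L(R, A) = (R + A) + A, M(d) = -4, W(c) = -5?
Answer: -4410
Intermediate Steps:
L(R, A) = R + 2*A (L(R, A) = (A + R) + A = R + 2*A)
E(G, F) = 1/(-14 + F) (E(G, F) = 1/(-4 + (F + 2*(-5))) = 1/(-4 + (F - 10)) = 1/(-4 + (-10 + F)) = 1/(-14 + F))
5*t(E(5 - 4, 0)) = 5*(63/(1/(-14 + 0))) = 5*(63/(1/(-14))) = 5*(63/(-1/14)) = 5*(63*(-14)) = 5*(-882) = -4410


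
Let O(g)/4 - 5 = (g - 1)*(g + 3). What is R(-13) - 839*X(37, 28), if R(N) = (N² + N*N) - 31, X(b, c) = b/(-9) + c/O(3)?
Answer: 521845/153 ≈ 3410.8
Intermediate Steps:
O(g) = 20 + 4*(-1 + g)*(3 + g) (O(g) = 20 + 4*((g - 1)*(g + 3)) = 20 + 4*((-1 + g)*(3 + g)) = 20 + 4*(-1 + g)*(3 + g))
X(b, c) = -b/9 + c/68 (X(b, c) = b/(-9) + c/(8 + 4*3² + 8*3) = b*(-⅑) + c/(8 + 4*9 + 24) = -b/9 + c/(8 + 36 + 24) = -b/9 + c/68)
R(N) = -31 + 2*N² (R(N) = (N² + N²) - 31 = 2*N² - 31 = -31 + 2*N²)
R(-13) - 839*X(37, 28) = (-31 + 2*(-13)²) - 839*(-⅑*37 + (1/68)*28) = (-31 + 2*169) - 839*(-37/9 + 7/17) = (-31 + 338) - 839*(-566/153) = 307 + 474874/153 = 521845/153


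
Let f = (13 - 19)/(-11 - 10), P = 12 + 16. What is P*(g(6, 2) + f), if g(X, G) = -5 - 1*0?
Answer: -132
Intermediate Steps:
g(X, G) = -5 (g(X, G) = -5 + 0 = -5)
P = 28
f = 2/7 (f = -6/(-21) = -6*(-1/21) = 2/7 ≈ 0.28571)
P*(g(6, 2) + f) = 28*(-5 + 2/7) = 28*(-33/7) = -132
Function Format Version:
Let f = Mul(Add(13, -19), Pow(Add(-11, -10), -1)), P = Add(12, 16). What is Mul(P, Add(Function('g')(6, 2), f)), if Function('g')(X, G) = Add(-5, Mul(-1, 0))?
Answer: -132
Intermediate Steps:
Function('g')(X, G) = -5 (Function('g')(X, G) = Add(-5, 0) = -5)
P = 28
f = Rational(2, 7) (f = Mul(-6, Pow(-21, -1)) = Mul(-6, Rational(-1, 21)) = Rational(2, 7) ≈ 0.28571)
Mul(P, Add(Function('g')(6, 2), f)) = Mul(28, Add(-5, Rational(2, 7))) = Mul(28, Rational(-33, 7)) = -132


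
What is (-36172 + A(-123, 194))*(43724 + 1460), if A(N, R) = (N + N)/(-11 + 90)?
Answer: -129128371456/79 ≈ -1.6345e+9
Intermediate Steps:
A(N, R) = 2*N/79 (A(N, R) = (2*N)/79 = (2*N)*(1/79) = 2*N/79)
(-36172 + A(-123, 194))*(43724 + 1460) = (-36172 + (2/79)*(-123))*(43724 + 1460) = (-36172 - 246/79)*45184 = -2857834/79*45184 = -129128371456/79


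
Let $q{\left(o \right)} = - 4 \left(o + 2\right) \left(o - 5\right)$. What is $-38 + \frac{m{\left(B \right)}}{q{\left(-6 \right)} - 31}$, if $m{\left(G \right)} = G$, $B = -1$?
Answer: $- \frac{7865}{207} \approx -37.995$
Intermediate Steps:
$q{\left(o \right)} = - 4 \left(-5 + o\right) \left(2 + o\right)$ ($q{\left(o \right)} = - 4 \left(2 + o\right) \left(-5 + o\right) = - 4 \left(-5 + o\right) \left(2 + o\right)$)
$-38 + \frac{m{\left(B \right)}}{q{\left(-6 \right)} - 31} = -38 - \frac{1}{\left(40 - 4 \left(-6\right)^{2} + 12 \left(-6\right)\right) - 31} = -38 - \frac{1}{\left(40 - 144 - 72\right) - 31} = -38 - \frac{1}{-176 - 31} = -38 - \frac{1}{-207} = -38 - - \frac{1}{207} = -38 + \frac{1}{207} = - \frac{7865}{207}$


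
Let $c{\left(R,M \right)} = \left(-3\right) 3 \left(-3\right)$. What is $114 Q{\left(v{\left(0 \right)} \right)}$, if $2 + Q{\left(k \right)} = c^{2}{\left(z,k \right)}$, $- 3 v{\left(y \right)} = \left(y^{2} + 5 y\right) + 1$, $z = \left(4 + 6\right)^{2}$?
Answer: $82878$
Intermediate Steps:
$z = 100$ ($z = 10^{2} = 100$)
$c{\left(R,M \right)} = 27$ ($c{\left(R,M \right)} = \left(-9\right) \left(-3\right) = 27$)
$v{\left(y \right)} = - \frac{1}{3} - \frac{5 y}{3} - \frac{y^{2}}{3}$ ($v{\left(y \right)} = - \frac{\left(y^{2} + 5 y\right) + 1}{3} = - \frac{1 + y^{2} + 5 y}{3} = - \frac{1}{3} - \frac{5 y}{3} - \frac{y^{2}}{3}$)
$Q{\left(k \right)} = 727$ ($Q{\left(k \right)} = -2 + 27^{2} = -2 + 729 = 727$)
$114 Q{\left(v{\left(0 \right)} \right)} = 114 \cdot 727 = 82878$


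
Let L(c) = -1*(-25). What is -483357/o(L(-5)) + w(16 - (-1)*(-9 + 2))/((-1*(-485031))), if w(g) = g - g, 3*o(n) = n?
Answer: -1450071/25 ≈ -58003.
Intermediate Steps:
L(c) = 25
o(n) = n/3
w(g) = 0
-483357/o(L(-5)) + w(16 - (-1)*(-9 + 2))/((-1*(-485031))) = -483357/((⅓)*25) + 0/((-1*(-485031))) = -483357/25/3 + 0/485031 = -483357*3/25 + 0*(1/485031) = -1450071/25 + 0 = -1450071/25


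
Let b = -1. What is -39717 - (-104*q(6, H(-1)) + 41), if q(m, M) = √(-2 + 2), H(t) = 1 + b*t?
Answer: -39758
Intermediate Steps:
H(t) = 1 - t
q(m, M) = 0 (q(m, M) = √0 = 0)
-39717 - (-104*q(6, H(-1)) + 41) = -39717 - (-104*0 + 41) = -39717 - (0 + 41) = -39717 - 1*41 = -39717 - 41 = -39758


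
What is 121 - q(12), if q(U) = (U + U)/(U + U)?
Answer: 120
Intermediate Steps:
q(U) = 1 (q(U) = (2*U)/((2*U)) = (2*U)*(1/(2*U)) = 1)
121 - q(12) = 121 - 1*1 = 121 - 1 = 120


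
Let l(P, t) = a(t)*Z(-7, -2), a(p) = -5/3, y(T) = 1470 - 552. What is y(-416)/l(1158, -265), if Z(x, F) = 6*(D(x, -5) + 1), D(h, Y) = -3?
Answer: 459/10 ≈ 45.900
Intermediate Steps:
y(T) = 918
a(p) = -5/3 (a(p) = -5*1/3 = -5/3)
Z(x, F) = -12 (Z(x, F) = 6*(-3 + 1) = 6*(-2) = -12)
l(P, t) = 20 (l(P, t) = -5/3*(-12) = 20)
y(-416)/l(1158, -265) = 918/20 = 918*(1/20) = 459/10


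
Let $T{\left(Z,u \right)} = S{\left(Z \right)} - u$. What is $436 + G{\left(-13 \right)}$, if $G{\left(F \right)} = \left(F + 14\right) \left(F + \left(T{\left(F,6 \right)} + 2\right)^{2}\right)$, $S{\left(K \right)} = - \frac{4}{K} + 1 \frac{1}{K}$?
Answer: $\frac{73888}{169} \approx 437.21$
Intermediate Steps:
$S{\left(K \right)} = - \frac{3}{K}$ ($S{\left(K \right)} = - \frac{4}{K} + \frac{1}{K} = - \frac{3}{K}$)
$T{\left(Z,u \right)} = - u - \frac{3}{Z}$ ($T{\left(Z,u \right)} = - \frac{3}{Z} - u = - u - \frac{3}{Z}$)
$G{\left(F \right)} = \left(14 + F\right) \left(F + \left(-4 - \frac{3}{F}\right)^{2}\right)$ ($G{\left(F \right)} = \left(F + 14\right) \left(F + \left(\left(\left(-1\right) 6 - \frac{3}{F}\right) + 2\right)^{2}\right) = \left(14 + F\right) \left(F + \left(\left(-6 - \frac{3}{F}\right) + 2\right)^{2}\right) = \left(14 + F\right) \left(F + \left(-4 - \frac{3}{F}\right)^{2}\right)$)
$436 + G{\left(-13 \right)} = 436 + \left(248 + \left(-13\right)^{2} + 30 \left(-13\right) + \frac{126}{169} + \frac{345}{-13}\right) = 436 + \left(248 + 169 - 390 + 126 \cdot \frac{1}{169} + 345 \left(- \frac{1}{13}\right)\right) = 436 + \left(248 + 169 - 390 + \frac{126}{169} - \frac{345}{13}\right) = 436 + \frac{204}{169} = \frac{73888}{169}$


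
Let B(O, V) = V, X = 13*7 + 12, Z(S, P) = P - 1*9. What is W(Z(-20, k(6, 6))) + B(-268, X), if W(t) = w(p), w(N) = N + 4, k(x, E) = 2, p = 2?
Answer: 109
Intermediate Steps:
Z(S, P) = -9 + P (Z(S, P) = P - 9 = -9 + P)
X = 103 (X = 91 + 12 = 103)
w(N) = 4 + N
W(t) = 6 (W(t) = 4 + 2 = 6)
W(Z(-20, k(6, 6))) + B(-268, X) = 6 + 103 = 109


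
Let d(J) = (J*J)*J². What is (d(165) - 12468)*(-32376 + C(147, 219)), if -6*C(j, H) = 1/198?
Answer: -9502696524391391/396 ≈ -2.3997e+13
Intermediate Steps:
C(j, H) = -1/1188 (C(j, H) = -⅙/198 = -⅙*1/198 = -1/1188)
d(J) = J⁴ (d(J) = J²*J² = J⁴)
(d(165) - 12468)*(-32376 + C(147, 219)) = (165⁴ - 12468)*(-32376 - 1/1188) = (741200625 - 12468)*(-38462689/1188) = 741188157*(-38462689/1188) = -9502696524391391/396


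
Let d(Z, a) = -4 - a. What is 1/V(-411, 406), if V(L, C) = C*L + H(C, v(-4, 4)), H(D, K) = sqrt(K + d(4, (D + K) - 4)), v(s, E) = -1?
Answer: -411/68581927 - I*sqrt(406)/27844262362 ≈ -5.9928e-6 - 7.2365e-10*I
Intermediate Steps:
H(D, K) = sqrt(-D) (H(D, K) = sqrt(K + (-4 - ((D + K) - 4))) = sqrt(K + (-4 - (-4 + D + K))) = sqrt(K + (-4 + (4 - D - K))) = sqrt(K + (-D - K)) = sqrt(-D))
V(L, C) = sqrt(-C) + C*L (V(L, C) = C*L + sqrt(-C) = sqrt(-C) + C*L)
1/V(-411, 406) = 1/(sqrt(-1*406) + 406*(-411)) = 1/(sqrt(-406) - 166866) = 1/(I*sqrt(406) - 166866) = 1/(-166866 + I*sqrt(406))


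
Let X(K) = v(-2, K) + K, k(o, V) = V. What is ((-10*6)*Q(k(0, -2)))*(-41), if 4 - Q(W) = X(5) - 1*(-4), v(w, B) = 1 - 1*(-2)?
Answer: -19680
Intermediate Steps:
v(w, B) = 3 (v(w, B) = 1 + 2 = 3)
X(K) = 3 + K
Q(W) = -8 (Q(W) = 4 - ((3 + 5) - 1*(-4)) = 4 - (8 + 4) = 4 - 1*12 = 4 - 12 = -8)
((-10*6)*Q(k(0, -2)))*(-41) = (-10*6*(-8))*(-41) = -60*(-8)*(-41) = 480*(-41) = -19680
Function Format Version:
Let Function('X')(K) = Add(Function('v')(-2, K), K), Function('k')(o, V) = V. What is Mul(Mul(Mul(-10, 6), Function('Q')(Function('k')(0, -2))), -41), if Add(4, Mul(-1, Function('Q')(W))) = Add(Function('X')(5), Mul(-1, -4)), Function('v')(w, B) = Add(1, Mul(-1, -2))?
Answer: -19680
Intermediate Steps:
Function('v')(w, B) = 3 (Function('v')(w, B) = Add(1, 2) = 3)
Function('X')(K) = Add(3, K)
Function('Q')(W) = -8 (Function('Q')(W) = Add(4, Mul(-1, Add(Add(3, 5), Mul(-1, -4)))) = Add(4, Mul(-1, Add(8, 4))) = Add(4, Mul(-1, 12)) = Add(4, -12) = -8)
Mul(Mul(Mul(-10, 6), Function('Q')(Function('k')(0, -2))), -41) = Mul(Mul(Mul(-10, 6), -8), -41) = Mul(Mul(-60, -8), -41) = Mul(480, -41) = -19680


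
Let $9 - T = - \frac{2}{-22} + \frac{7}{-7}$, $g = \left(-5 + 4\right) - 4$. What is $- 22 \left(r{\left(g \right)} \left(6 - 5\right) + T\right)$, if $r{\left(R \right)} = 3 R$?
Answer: $112$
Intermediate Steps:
$g = -5$ ($g = -1 - 4 = -5$)
$T = \frac{109}{11}$ ($T = 9 - \left(- \frac{2}{-22} + \frac{7}{-7}\right) = 9 - \left(\left(-2\right) \left(- \frac{1}{22}\right) + 7 \left(- \frac{1}{7}\right)\right) = 9 - \left(\frac{1}{11} - 1\right) = 9 - - \frac{10}{11} = 9 + \frac{10}{11} = \frac{109}{11} \approx 9.9091$)
$- 22 \left(r{\left(g \right)} \left(6 - 5\right) + T\right) = - 22 \left(3 \left(-5\right) \left(6 - 5\right) + \frac{109}{11}\right) = - 22 \left(\left(-15\right) 1 + \frac{109}{11}\right) = - 22 \left(-15 + \frac{109}{11}\right) = \left(-22\right) \left(- \frac{56}{11}\right) = 112$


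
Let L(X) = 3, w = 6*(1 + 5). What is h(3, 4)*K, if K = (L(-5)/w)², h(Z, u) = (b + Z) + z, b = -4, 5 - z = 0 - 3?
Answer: 7/144 ≈ 0.048611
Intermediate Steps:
z = 8 (z = 5 - (0 - 3) = 5 - 1*(-3) = 5 + 3 = 8)
w = 36 (w = 6*6 = 36)
h(Z, u) = 4 + Z (h(Z, u) = (-4 + Z) + 8 = 4 + Z)
K = 1/144 (K = (3/36)² = (3*(1/36))² = (1/12)² = 1/144 ≈ 0.0069444)
h(3, 4)*K = (4 + 3)*(1/144) = 7*(1/144) = 7/144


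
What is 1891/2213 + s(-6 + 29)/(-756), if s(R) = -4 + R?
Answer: 1387549/1673028 ≈ 0.82936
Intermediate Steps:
1891/2213 + s(-6 + 29)/(-756) = 1891/2213 + (-4 + (-6 + 29))/(-756) = 1891*(1/2213) + (-4 + 23)*(-1/756) = 1891/2213 + 19*(-1/756) = 1891/2213 - 19/756 = 1387549/1673028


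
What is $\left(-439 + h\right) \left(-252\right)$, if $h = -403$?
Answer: $212184$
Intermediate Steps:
$\left(-439 + h\right) \left(-252\right) = \left(-439 - 403\right) \left(-252\right) = \left(-842\right) \left(-252\right) = 212184$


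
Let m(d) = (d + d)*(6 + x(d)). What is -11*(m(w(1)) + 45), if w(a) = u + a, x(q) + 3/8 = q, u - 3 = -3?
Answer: -2563/4 ≈ -640.75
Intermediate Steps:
u = 0 (u = 3 - 3 = 0)
x(q) = -3/8 + q
w(a) = a (w(a) = 0 + a = a)
m(d) = 2*d*(45/8 + d) (m(d) = (d + d)*(6 + (-3/8 + d)) = (2*d)*(45/8 + d) = 2*d*(45/8 + d))
-11*(m(w(1)) + 45) = -11*((¼)*1*(45 + 8*1) + 45) = -11*((¼)*1*(45 + 8) + 45) = -11*((¼)*1*53 + 45) = -11*(53/4 + 45) = -11*233/4 = -2563/4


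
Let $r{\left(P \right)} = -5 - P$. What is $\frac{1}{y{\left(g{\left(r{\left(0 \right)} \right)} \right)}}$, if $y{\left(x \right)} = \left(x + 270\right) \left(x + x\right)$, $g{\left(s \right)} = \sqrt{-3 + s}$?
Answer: $- \frac{\sqrt{2}}{- 2160 i + 16 \sqrt{2}} \approx -6.858 \cdot 10^{-6} - 0.00065466 i$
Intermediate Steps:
$y{\left(x \right)} = 2 x \left(270 + x\right)$ ($y{\left(x \right)} = \left(270 + x\right) 2 x = 2 x \left(270 + x\right)$)
$\frac{1}{y{\left(g{\left(r{\left(0 \right)} \right)} \right)}} = \frac{1}{2 \sqrt{-3 - 5} \left(270 + \sqrt{-3 - 5}\right)} = \frac{1}{2 \sqrt{-8} \left(270 + \sqrt{-8}\right)} = \frac{1}{2 \cdot 2 i \sqrt{2} \left(270 + 2 i \sqrt{2}\right)} = \frac{1}{4 i \sqrt{2} \left(270 + 2 i \sqrt{2}\right)} = - \frac{i \sqrt{2}}{8 \left(270 + 2 i \sqrt{2}\right)}$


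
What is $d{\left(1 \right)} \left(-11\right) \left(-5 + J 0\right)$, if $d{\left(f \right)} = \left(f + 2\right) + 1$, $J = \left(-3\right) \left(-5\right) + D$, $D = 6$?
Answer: $220$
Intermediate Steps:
$J = 21$ ($J = \left(-3\right) \left(-5\right) + 6 = 15 + 6 = 21$)
$d{\left(f \right)} = 3 + f$ ($d{\left(f \right)} = \left(2 + f\right) + 1 = 3 + f$)
$d{\left(1 \right)} \left(-11\right) \left(-5 + J 0\right) = \left(3 + 1\right) \left(-11\right) \left(-5 + 21 \cdot 0\right) = 4 \left(-11\right) \left(-5 + 0\right) = \left(-44\right) \left(-5\right) = 220$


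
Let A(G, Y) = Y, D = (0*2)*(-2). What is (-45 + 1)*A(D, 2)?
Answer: -88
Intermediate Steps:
D = 0 (D = 0*(-2) = 0)
(-45 + 1)*A(D, 2) = (-45 + 1)*2 = -44*2 = -88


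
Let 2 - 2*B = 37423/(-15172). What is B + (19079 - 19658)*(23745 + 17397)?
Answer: -722830971225/30344 ≈ -2.3821e+7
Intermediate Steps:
B = 67767/30344 (B = 1 - 37423/(2*(-15172)) = 1 - 37423*(-1)/(2*15172) = 1 - ½*(-37423/15172) = 1 + 37423/30344 = 67767/30344 ≈ 2.2333)
B + (19079 - 19658)*(23745 + 17397) = 67767/30344 + (19079 - 19658)*(23745 + 17397) = 67767/30344 - 579*41142 = 67767/30344 - 23821218 = -722830971225/30344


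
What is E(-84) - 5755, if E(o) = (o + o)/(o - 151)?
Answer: -1352257/235 ≈ -5754.3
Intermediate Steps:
E(o) = 2*o/(-151 + o) (E(o) = (2*o)/(-151 + o) = 2*o/(-151 + o))
E(-84) - 5755 = 2*(-84)/(-151 - 84) - 5755 = 2*(-84)/(-235) - 5755 = 2*(-84)*(-1/235) - 5755 = 168/235 - 5755 = -1352257/235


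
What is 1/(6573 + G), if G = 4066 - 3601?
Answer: 1/7038 ≈ 0.00014209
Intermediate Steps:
G = 465
1/(6573 + G) = 1/(6573 + 465) = 1/7038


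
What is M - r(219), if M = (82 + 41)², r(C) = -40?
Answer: 15169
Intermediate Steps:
M = 15129 (M = 123² = 15129)
M - r(219) = 15129 - 1*(-40) = 15129 + 40 = 15169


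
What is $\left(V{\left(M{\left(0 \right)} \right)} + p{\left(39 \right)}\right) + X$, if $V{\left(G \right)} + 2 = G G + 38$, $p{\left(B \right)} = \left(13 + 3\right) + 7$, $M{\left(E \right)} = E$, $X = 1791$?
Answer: $1850$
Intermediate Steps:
$p{\left(B \right)} = 23$ ($p{\left(B \right)} = 16 + 7 = 23$)
$V{\left(G \right)} = 36 + G^{2}$ ($V{\left(G \right)} = -2 + \left(G G + 38\right) = -2 + \left(G^{2} + 38\right) = -2 + \left(38 + G^{2}\right) = 36 + G^{2}$)
$\left(V{\left(M{\left(0 \right)} \right)} + p{\left(39 \right)}\right) + X = \left(\left(36 + 0^{2}\right) + 23\right) + 1791 = \left(\left(36 + 0\right) + 23\right) + 1791 = \left(36 + 23\right) + 1791 = 59 + 1791 = 1850$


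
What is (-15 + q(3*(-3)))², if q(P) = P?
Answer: 576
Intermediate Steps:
(-15 + q(3*(-3)))² = (-15 + 3*(-3))² = (-15 - 9)² = (-24)² = 576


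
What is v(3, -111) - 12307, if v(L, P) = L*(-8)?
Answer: -12331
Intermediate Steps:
v(L, P) = -8*L
v(3, -111) - 12307 = -8*3 - 12307 = -24 - 12307 = -12331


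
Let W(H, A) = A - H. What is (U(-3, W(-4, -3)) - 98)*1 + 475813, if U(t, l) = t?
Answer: 475712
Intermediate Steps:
(U(-3, W(-4, -3)) - 98)*1 + 475813 = (-3 - 98)*1 + 475813 = -101*1 + 475813 = -101 + 475813 = 475712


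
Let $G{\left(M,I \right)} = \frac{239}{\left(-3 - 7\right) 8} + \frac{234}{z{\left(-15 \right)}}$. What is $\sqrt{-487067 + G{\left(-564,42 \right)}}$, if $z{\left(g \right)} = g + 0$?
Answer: $\frac{i \sqrt{194834235}}{20} \approx 697.92 i$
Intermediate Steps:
$z{\left(g \right)} = g$
$G{\left(M,I \right)} = - \frac{1487}{80}$ ($G{\left(M,I \right)} = \frac{239}{\left(-3 - 7\right) 8} + \frac{234}{-15} = \frac{239}{\left(-10\right) 8} + 234 \left(- \frac{1}{15}\right) = \frac{239}{-80} - \frac{78}{5} = 239 \left(- \frac{1}{80}\right) - \frac{78}{5} = - \frac{239}{80} - \frac{78}{5} = - \frac{1487}{80}$)
$\sqrt{-487067 + G{\left(-564,42 \right)}} = \sqrt{-487067 - \frac{1487}{80}} = \sqrt{- \frac{38966847}{80}} = \frac{i \sqrt{194834235}}{20}$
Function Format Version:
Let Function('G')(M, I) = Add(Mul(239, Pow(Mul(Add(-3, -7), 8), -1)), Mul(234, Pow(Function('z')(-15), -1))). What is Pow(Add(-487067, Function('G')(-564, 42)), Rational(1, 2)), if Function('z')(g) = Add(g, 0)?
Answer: Mul(Rational(1, 20), I, Pow(194834235, Rational(1, 2))) ≈ Mul(697.92, I)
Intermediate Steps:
Function('z')(g) = g
Function('G')(M, I) = Rational(-1487, 80) (Function('G')(M, I) = Add(Mul(239, Pow(Mul(Add(-3, -7), 8), -1)), Mul(234, Pow(-15, -1))) = Add(Mul(239, Pow(Mul(-10, 8), -1)), Mul(234, Rational(-1, 15))) = Add(Mul(239, Pow(-80, -1)), Rational(-78, 5)) = Add(Mul(239, Rational(-1, 80)), Rational(-78, 5)) = Add(Rational(-239, 80), Rational(-78, 5)) = Rational(-1487, 80))
Pow(Add(-487067, Function('G')(-564, 42)), Rational(1, 2)) = Pow(Add(-487067, Rational(-1487, 80)), Rational(1, 2)) = Pow(Rational(-38966847, 80), Rational(1, 2)) = Mul(Rational(1, 20), I, Pow(194834235, Rational(1, 2)))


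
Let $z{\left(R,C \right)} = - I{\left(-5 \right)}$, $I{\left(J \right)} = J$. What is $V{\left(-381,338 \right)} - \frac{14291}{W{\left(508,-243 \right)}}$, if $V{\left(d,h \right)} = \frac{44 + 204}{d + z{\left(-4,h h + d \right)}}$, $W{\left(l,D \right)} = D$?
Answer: $\frac{664144}{11421} \approx 58.151$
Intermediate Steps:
$z{\left(R,C \right)} = 5$ ($z{\left(R,C \right)} = \left(-1\right) \left(-5\right) = 5$)
$V{\left(d,h \right)} = \frac{248}{5 + d}$ ($V{\left(d,h \right)} = \frac{44 + 204}{d + 5} = \frac{248}{5 + d}$)
$V{\left(-381,338 \right)} - \frac{14291}{W{\left(508,-243 \right)}} = \frac{248}{5 - 381} - \frac{14291}{-243} = \frac{248}{-376} - - \frac{14291}{243} = 248 \left(- \frac{1}{376}\right) + \frac{14291}{243} = - \frac{31}{47} + \frac{14291}{243} = \frac{664144}{11421}$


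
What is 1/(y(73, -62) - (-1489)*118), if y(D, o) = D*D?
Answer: 1/181031 ≈ 5.5239e-6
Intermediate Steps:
y(D, o) = D²
1/(y(73, -62) - (-1489)*118) = 1/(73² - (-1489)*118) = 1/(5329 - 1*(-175702)) = 1/(5329 + 175702) = 1/181031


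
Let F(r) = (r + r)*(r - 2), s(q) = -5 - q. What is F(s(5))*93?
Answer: 22320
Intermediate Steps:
F(r) = 2*r*(-2 + r) (F(r) = (2*r)*(-2 + r) = 2*r*(-2 + r))
F(s(5))*93 = (2*(-5 - 1*5)*(-2 + (-5 - 1*5)))*93 = (2*(-5 - 5)*(-2 + (-5 - 5)))*93 = (2*(-10)*(-2 - 10))*93 = (2*(-10)*(-12))*93 = 240*93 = 22320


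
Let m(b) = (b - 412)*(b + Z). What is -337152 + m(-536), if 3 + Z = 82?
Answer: 96084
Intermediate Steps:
Z = 79 (Z = -3 + 82 = 79)
m(b) = (-412 + b)*(79 + b) (m(b) = (b - 412)*(b + 79) = (-412 + b)*(79 + b))
-337152 + m(-536) = -337152 + (-32548 + (-536)**2 - 333*(-536)) = -337152 + (-32548 + 287296 + 178488) = -337152 + 433236 = 96084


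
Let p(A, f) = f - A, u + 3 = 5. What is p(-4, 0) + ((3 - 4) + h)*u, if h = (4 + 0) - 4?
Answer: 2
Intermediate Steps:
u = 2 (u = -3 + 5 = 2)
h = 0 (h = 4 - 4 = 0)
p(-4, 0) + ((3 - 4) + h)*u = (0 - 1*(-4)) + ((3 - 4) + 0)*2 = (0 + 4) + (-1 + 0)*2 = 4 - 1*2 = 4 - 2 = 2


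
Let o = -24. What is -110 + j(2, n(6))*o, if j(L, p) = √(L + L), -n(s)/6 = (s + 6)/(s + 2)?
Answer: -158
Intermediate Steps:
n(s) = -6*(6 + s)/(2 + s) (n(s) = -6*(s + 6)/(s + 2) = -6*(6 + s)/(2 + s))
j(L, p) = √2*√L (j(L, p) = √(2*L) = √2*√L)
-110 + j(2, n(6))*o = -110 + (√2*√2)*(-24) = -110 + 2*(-24) = -110 - 48 = -158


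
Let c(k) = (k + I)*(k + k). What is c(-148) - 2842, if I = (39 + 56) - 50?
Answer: 27646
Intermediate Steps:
I = 45 (I = 95 - 50 = 45)
c(k) = 2*k*(45 + k) (c(k) = (k + 45)*(k + k) = (45 + k)*(2*k) = 2*k*(45 + k))
c(-148) - 2842 = 2*(-148)*(45 - 148) - 2842 = 2*(-148)*(-103) - 2842 = 30488 - 2842 = 27646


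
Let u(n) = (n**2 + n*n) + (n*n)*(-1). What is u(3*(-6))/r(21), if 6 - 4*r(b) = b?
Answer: -432/5 ≈ -86.400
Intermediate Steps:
r(b) = 3/2 - b/4
u(n) = n**2 (u(n) = (n**2 + n**2) + n**2*(-1) = 2*n**2 - n**2 = n**2)
u(3*(-6))/r(21) = (3*(-6))**2/(3/2 - 1/4*21) = (-18)**2/(3/2 - 21/4) = 324/(-15/4) = 324*(-4/15) = -432/5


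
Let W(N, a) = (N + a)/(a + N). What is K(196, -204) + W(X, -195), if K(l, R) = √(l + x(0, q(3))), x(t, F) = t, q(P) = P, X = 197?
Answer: 15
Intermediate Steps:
K(l, R) = √l (K(l, R) = √(l + 0) = √l)
W(N, a) = 1 (W(N, a) = (N + a)/(N + a) = 1)
K(196, -204) + W(X, -195) = √196 + 1 = 14 + 1 = 15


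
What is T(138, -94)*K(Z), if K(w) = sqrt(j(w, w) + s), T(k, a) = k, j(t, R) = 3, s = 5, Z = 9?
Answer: 276*sqrt(2) ≈ 390.32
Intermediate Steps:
K(w) = 2*sqrt(2) (K(w) = sqrt(3 + 5) = sqrt(8) = 2*sqrt(2))
T(138, -94)*K(Z) = 138*(2*sqrt(2)) = 276*sqrt(2)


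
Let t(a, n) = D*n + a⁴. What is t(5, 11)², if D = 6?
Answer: 477481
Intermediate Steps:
t(a, n) = a⁴ + 6*n (t(a, n) = 6*n + a⁴ = a⁴ + 6*n)
t(5, 11)² = (5⁴ + 6*11)² = (625 + 66)² = 691² = 477481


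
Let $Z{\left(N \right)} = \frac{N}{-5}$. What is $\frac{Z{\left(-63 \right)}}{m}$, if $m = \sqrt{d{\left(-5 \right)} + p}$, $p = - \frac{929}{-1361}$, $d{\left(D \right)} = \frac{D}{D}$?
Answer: $\frac{63 \sqrt{3116690}}{11450} \approx 9.7136$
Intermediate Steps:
$d{\left(D \right)} = 1$
$p = \frac{929}{1361}$ ($p = \left(-929\right) \left(- \frac{1}{1361}\right) = \frac{929}{1361} \approx 0.68259$)
$Z{\left(N \right)} = - \frac{N}{5}$ ($Z{\left(N \right)} = N \left(- \frac{1}{5}\right) = - \frac{N}{5}$)
$m = \frac{\sqrt{3116690}}{1361}$ ($m = \sqrt{1 + \frac{929}{1361}} = \sqrt{\frac{2290}{1361}} = \frac{\sqrt{3116690}}{1361} \approx 1.2971$)
$\frac{Z{\left(-63 \right)}}{m} = \frac{\left(- \frac{1}{5}\right) \left(-63\right)}{\frac{1}{1361} \sqrt{3116690}} = \frac{63 \frac{\sqrt{3116690}}{2290}}{5} = \frac{63 \sqrt{3116690}}{11450}$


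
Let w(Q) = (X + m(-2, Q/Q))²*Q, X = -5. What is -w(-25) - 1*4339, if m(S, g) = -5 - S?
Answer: -2739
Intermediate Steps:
w(Q) = 64*Q (w(Q) = (-5 + (-5 - 1*(-2)))²*Q = (-5 + (-5 + 2))²*Q = (-5 - 3)²*Q = (-8)²*Q = 64*Q)
-w(-25) - 1*4339 = -64*(-25) - 1*4339 = -1*(-1600) - 4339 = 1600 - 4339 = -2739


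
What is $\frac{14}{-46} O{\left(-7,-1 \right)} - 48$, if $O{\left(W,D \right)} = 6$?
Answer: $- \frac{1146}{23} \approx -49.826$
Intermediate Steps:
$\frac{14}{-46} O{\left(-7,-1 \right)} - 48 = \frac{14}{-46} \cdot 6 - 48 = 14 \left(- \frac{1}{46}\right) 6 - 48 = \left(- \frac{7}{23}\right) 6 - 48 = - \frac{42}{23} - 48 = - \frac{1146}{23}$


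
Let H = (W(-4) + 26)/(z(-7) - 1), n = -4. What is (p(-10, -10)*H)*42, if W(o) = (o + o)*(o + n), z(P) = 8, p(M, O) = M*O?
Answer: 54000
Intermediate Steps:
W(o) = 2*o*(-4 + o) (W(o) = (o + o)*(o - 4) = (2*o)*(-4 + o) = 2*o*(-4 + o))
H = 90/7 (H = (2*(-4)*(-4 - 4) + 26)/(8 - 1) = (2*(-4)*(-8) + 26)/7 = (64 + 26)*(⅐) = 90*(⅐) = 90/7 ≈ 12.857)
(p(-10, -10)*H)*42 = (-10*(-10)*(90/7))*42 = (100*(90/7))*42 = (9000/7)*42 = 54000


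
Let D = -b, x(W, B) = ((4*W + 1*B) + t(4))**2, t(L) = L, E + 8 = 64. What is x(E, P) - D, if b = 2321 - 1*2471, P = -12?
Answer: 46506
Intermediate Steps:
E = 56 (E = -8 + 64 = 56)
x(W, B) = (4 + B + 4*W)**2 (x(W, B) = ((4*W + 1*B) + 4)**2 = ((4*W + B) + 4)**2 = ((B + 4*W) + 4)**2 = (4 + B + 4*W)**2)
b = -150 (b = 2321 - 2471 = -150)
D = 150 (D = -1*(-150) = 150)
x(E, P) - D = (4 - 12 + 4*56)**2 - 1*150 = (4 - 12 + 224)**2 - 150 = 216**2 - 150 = 46656 - 150 = 46506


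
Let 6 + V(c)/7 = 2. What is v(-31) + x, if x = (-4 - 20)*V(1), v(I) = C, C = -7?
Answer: 665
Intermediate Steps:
v(I) = -7
V(c) = -28 (V(c) = -42 + 7*2 = -42 + 14 = -28)
x = 672 (x = (-4 - 20)*(-28) = -24*(-28) = 672)
v(-31) + x = -7 + 672 = 665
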